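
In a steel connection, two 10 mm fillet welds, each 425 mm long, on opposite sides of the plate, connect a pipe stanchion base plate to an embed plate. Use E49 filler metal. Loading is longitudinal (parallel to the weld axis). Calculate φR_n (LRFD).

φR_n ≈ 1330 kN

E49XX → F_EXX = 490 MPa.
Effective throat t_e = 0.707 × 10 = 7.07 mm.
Total length L = 850 mm; A_we = 7.07 × 850 = 6009 mm².
F_nw = 0.6 F_EXX = 0.6 × 490 = 294 MPa.
φR_n = 0.75 × 294 × 6009 × 10⁻³ = 1325 kN.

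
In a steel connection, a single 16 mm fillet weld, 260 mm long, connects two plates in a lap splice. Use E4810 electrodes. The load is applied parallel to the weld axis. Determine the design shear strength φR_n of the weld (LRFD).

E48XX → F_EXX = 480 MPa.
Effective throat t_e = 0.707 × 16 = 11.31 mm.
Total length L = 260 mm; A_we = 11.31 × 260 = 2941 mm².
F_nw = 0.6 F_EXX = 0.6 × 480 = 288 MPa.
φR_n = 0.75 × 288 × 2941 × 10⁻³ = 635.3 kN.

φR_n ≈ 635 kN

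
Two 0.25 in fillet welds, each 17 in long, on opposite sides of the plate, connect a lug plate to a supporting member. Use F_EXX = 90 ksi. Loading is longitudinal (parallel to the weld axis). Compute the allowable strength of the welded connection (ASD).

R_n/Ω ≈ 162 kips

Effective throat t_e = 0.707 × 0.25 = 0.1767 in.
Total length L = 34 in; A_we = 0.1767 × 34 = 6.01 in².
F_nw = 0.6 F_EXX = 0.6 × 90 = 54 ksi.
R_n = 54 × 6.01 = 324.5 kips; R_n/Ω = 324.5/2.0 = 162.3 kips.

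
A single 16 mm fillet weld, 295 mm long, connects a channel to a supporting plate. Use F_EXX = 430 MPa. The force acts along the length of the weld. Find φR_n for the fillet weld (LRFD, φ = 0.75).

φR_n ≈ 646 kN

Effective throat t_e = 0.707 × 16 = 11.31 mm.
Total length L = 295 mm; A_we = 11.31 × 295 = 3337 mm².
F_nw = 0.6 F_EXX = 0.6 × 430 = 258 MPa.
φR_n = 0.75 × 258 × 3337 × 10⁻³ = 645.7 kN.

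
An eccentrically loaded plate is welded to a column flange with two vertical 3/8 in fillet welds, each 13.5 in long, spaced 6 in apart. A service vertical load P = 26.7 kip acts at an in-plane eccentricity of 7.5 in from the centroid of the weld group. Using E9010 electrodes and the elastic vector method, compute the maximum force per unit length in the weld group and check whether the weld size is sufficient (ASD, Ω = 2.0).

f_max ≈ 2.82 kip/in; adequate

E90XX → F_EXX = 90 ksi.
Total weld length L_w = 27 in. Treat welds as unit-width lines.
Polar moment about centroid: J = 2[d³/12 + d(b/2)²] = 2[13.5³/12 + 13.5×3²] = 653.1 in³.
Direct shear f_v = P/L_w = 26.7 / 27 = 0.9889 kip/in (vertical).
Torsion M = P·e = 26.7 × 7.5 = 200.25 kip·in.
Critical point at (x, y) = (3, 6.75) from centroid. f_tx = M·y/J = 2.07 kip/in; f_ty = M·x/J = 0.9199 kip/in.
Resultant f_max = √[f_tx² + (f_v + f_ty)²] = √[2.07² + (0.9889 + 0.9199)²] = 2.816 kip/in.
Capacity per unit length: r_n/Ω = (1/2.0) × 0.6 × 90 × (0.707 × 0.375) = 7.158 kip/in.
2.816 ≤ 7.158 → adequate.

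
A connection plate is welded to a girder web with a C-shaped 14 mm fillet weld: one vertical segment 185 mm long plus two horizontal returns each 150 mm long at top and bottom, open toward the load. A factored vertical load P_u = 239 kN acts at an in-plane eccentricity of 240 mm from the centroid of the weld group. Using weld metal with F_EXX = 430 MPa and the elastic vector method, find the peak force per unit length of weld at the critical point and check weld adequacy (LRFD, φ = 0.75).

Total weld length L_w = 485 mm. Treat welds as unit-width lines.
Centroid: x̄ = 2×150×75 / 485 = 46.39 mm from the vertical weld.
Polar moment about centroid: J = I_x + I_y = [185³/12 + 2×150×92.5²] + [185×46.39² + 2(150³/12 + 150×28.61²)] = 4301000 mm³.
Direct shear f_v = P/L_w = 239×10³ / 485 = 492.8 N/mm (vertical).
Torsion M = P·e = 239×10³ × 240 = 57360000 N·mm.
Critical point at (x, y) = (103.6, 92.5) from centroid. f_tx = M·y/J = 1234 N/mm; f_ty = M·x/J = 1382 N/mm.
Resultant f_max = √[f_tx² + (f_v + f_ty)²] = √[1234² + (492.8 + 1382)²] = 2244 N/mm.
Capacity per unit length: φr_n = 0.75 × 0.6 × 430 × (0.707 × 14) = 1915 N/mm.
2244 > 1915 → NOT adequate.

f_max ≈ 2240 N/mm; NOT adequate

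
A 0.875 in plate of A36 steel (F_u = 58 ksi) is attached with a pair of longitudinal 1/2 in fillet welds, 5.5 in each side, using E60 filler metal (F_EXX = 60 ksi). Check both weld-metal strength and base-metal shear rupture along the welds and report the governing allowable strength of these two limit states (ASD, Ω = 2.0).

R_n/Ω ≈ 70 kip (weld metal governs)

t_e = 0.707 × 0.5 = 0.3535 in; L = 11 in.
Weld metal: R_n/Ω = (1/2.0) × 0.6 × 60 × 0.3535 × 11 = 69.99 kip.
Base metal (shear rupture): R_n/Ω = (1/2.0) × 0.6 × 58 × 0.875 × 11 = 167.5 kip.
Governing: weld metal.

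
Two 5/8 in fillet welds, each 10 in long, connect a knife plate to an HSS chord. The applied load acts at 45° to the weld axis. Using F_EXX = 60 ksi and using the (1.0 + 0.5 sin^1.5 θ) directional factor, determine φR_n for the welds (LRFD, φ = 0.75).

t_e = 0.707 × 0.625 = 0.4419 in; A_we = 0.4419 × 20 = 8.837 in².
Directional factor: 1.0 + 0.5 sin^1.5(45°) = 1.297.
F_nw = 0.6 × 60 × 1.297 = 46.7 ksi.
φR_n = 0.75 × 46.7 × 8.837 = 309.6 kip.

φR_n ≈ 310 kip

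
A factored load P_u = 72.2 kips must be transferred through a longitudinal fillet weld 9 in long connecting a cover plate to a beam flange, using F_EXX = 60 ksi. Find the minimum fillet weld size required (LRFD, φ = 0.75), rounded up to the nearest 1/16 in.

w = 7/16 in

Total weld length L = 9 in.
Required throat t_e = P_u / (φ × 0.6 F_EXX × L) = 72.2 / (0.75 × 0.6 × 60 × 9) = 0.2971 in.
Required leg w = t_e / 0.707 = 0.4203 in → use 7/16 in.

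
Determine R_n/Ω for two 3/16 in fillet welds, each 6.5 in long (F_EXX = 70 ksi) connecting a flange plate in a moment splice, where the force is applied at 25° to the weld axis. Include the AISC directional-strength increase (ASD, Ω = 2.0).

R_n/Ω ≈ 41.2 kip

t_e = 0.707 × 0.1875 = 0.1326 in; A_we = 0.1326 × 13 = 1.723 in².
Directional factor: 1.0 + 0.5 sin^1.5(25°) = 1.137.
F_nw = 0.6 × 70 × 1.137 = 47.77 ksi.
R_n/Ω = (47.77 × 1.723) / 2.0 = 41.16 kip.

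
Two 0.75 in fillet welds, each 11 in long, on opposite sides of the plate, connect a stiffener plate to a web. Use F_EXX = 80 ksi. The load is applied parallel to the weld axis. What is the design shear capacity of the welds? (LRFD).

φR_n ≈ 420 kips

Effective throat t_e = 0.707 × 0.75 = 0.5302 in.
Total length L = 22 in; A_we = 0.5302 × 22 = 11.67 in².
F_nw = 0.6 F_EXX = 0.6 × 80 = 48 ksi.
φR_n = 0.75 × 48 × 11.67 = 420 kips.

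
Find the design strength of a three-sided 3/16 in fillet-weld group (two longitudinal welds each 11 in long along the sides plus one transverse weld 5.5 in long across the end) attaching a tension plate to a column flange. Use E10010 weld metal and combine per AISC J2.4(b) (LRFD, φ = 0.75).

φR_n ≈ 164 kip

E100XX → F_EXX = 100 ksi.
t_e = 0.707 × 0.1875 = 0.1326 in.
R_nwl = 0.6 × 100 × 0.1326 × 22 = 175 kip (longitudinal, 2 welds).
R_nwt = 0.6 × 100 × 0.1326 × 5.5 = 43.75 kip (transverse, base value).
(i) R_nwl + R_nwt = 218.7 kip; (ii) 0.85 R_nwl + 1.5 R_nwt = 214.4 kip.
R_n = max = 218.7 kip [governs: (i)]; φR_n = 164 kip.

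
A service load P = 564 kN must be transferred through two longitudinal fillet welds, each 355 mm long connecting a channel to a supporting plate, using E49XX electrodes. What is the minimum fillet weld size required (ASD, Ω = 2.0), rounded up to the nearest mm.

E49XX → F_EXX = 490 MPa.
Total weld length L = 710 mm.
Required throat t_e = P × Ω / (0.6 F_EXX × L) = 564 × 2.0 / (0.6 × 490 × 710 × 10⁻³) = 5.404 mm.
Required leg w = t_e / 0.707 = 7.643 mm → use 8 mm.

w = 8 mm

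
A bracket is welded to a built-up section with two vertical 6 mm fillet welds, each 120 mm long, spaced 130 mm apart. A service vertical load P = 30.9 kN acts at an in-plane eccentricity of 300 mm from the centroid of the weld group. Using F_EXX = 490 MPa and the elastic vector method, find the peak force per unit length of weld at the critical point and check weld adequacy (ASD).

f_max ≈ 730 N/mm; NOT adequate

Total weld length L_w = 240 mm. Treat welds as unit-width lines.
Polar moment about centroid: J = 2[d³/12 + d(b/2)²] = 2[120³/12 + 120×65²] = 1302000 mm³.
Direct shear f_v = P/L_w = 30.9×10³ / 240 = 128.8 N/mm (vertical).
Torsion M = P·e = 30.9×10³ × 300 = 9270000 N·mm.
Critical point at (x, y) = (65, 60) from centroid. f_tx = M·y/J = 427.2 N/mm; f_ty = M·x/J = 462.8 N/mm.
Resultant f_max = √[f_tx² + (f_v + f_ty)²] = √[427.2² + (128.8 + 462.8)²] = 729.7 N/mm.
Capacity per unit length: r_n/Ω = (1/2.0) × 0.6 × 490 × (0.707 × 6) = 623.6 N/mm.
729.7 > 623.6 → NOT adequate.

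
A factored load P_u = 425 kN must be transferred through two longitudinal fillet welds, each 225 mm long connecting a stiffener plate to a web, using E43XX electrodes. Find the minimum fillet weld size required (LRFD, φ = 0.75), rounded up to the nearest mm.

E43XX → F_EXX = 430 MPa.
Total weld length L = 450 mm.
Required throat t_e = P_u / (φ × 0.6 F_EXX × L) = 425 / (0.75 × 0.6 × 430 × 450 × 10⁻³) = 4.881 mm.
Required leg w = t_e / 0.707 = 6.904 mm → use 7 mm.

w = 7 mm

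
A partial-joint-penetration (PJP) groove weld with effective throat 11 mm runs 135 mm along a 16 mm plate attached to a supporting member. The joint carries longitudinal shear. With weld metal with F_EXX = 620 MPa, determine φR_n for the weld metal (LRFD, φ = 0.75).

Effective throat (given) t_e = 11 mm.
A_we = 11 × 135 = 1485 mm².
F_nw = 0.6 F_EXX = 372 MPa.
φR_n = 0.75 × 372 × 1485 × 10⁻³ = 414.3 kN.

φR_n ≈ 414 kN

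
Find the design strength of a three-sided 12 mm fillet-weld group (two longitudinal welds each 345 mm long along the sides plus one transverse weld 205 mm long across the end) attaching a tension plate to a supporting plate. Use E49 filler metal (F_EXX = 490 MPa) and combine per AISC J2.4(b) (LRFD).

φR_n ≈ 1670 kN

t_e = 0.707 × 12 = 8.484 mm.
R_nwl = 0.6 × 490 × 8.484 × 690 × 10⁻³ = 1721 kN (longitudinal, 2 welds).
R_nwt = 0.6 × 490 × 8.484 × 205 × 10⁻³ = 511.3 kN (transverse, base value).
(i) R_nwl + R_nwt = 2232 kN; (ii) 0.85 R_nwl + 1.5 R_nwt = 2230 kN.
R_n = max = 2232 kN [governs: (i)]; φR_n = 1674 kN.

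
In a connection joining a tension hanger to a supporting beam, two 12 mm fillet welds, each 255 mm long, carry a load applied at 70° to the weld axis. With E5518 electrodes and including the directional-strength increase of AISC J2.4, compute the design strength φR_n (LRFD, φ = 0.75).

φR_n ≈ 1560 kN

E55XX → F_EXX = 550 MPa.
t_e = 0.707 × 12 = 8.484 mm; A_we = 8.484 × 510 = 4327 mm².
Directional factor: 1.0 + 0.5 sin^1.5(70°) = 1.455.
F_nw = 0.6 × 550 × 1.455 = 480.3 MPa.
φR_n = 0.75 × 480.3 × 4327 × 10⁻³ = 1559 kN.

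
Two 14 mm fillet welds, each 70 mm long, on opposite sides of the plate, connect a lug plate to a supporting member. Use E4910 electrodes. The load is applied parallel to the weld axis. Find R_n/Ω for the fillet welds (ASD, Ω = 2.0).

E49XX → F_EXX = 490 MPa.
Effective throat t_e = 0.707 × 14 = 9.898 mm.
Total length L = 140 mm; A_we = 9.898 × 140 = 1386 mm².
F_nw = 0.6 F_EXX = 0.6 × 490 = 294 MPa.
R_n = 294 × 1386 × 10⁻³ = 407.4 kN; R_n/Ω = 407.4/2.0 = 203.7 kN.

R_n/Ω ≈ 204 kN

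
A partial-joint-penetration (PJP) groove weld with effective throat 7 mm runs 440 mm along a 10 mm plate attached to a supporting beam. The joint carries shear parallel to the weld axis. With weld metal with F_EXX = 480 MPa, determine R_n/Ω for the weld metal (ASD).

R_n/Ω ≈ 444 kN

Effective throat (given) t_e = 7 mm.
A_we = 7 × 440 = 3080 mm².
F_nw = 0.6 F_EXX = 288 MPa.
R_n/Ω = (288 × 3080) / 2.0 × 10⁻³ = 443.5 kN.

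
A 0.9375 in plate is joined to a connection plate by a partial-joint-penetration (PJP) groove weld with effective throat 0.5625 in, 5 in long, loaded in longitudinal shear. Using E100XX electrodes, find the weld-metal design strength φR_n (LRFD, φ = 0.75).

E100XX → F_EXX = 100 ksi.
Effective throat (given) t_e = 0.5625 in.
A_we = 0.5625 × 5 = 2.812 in².
F_nw = 0.6 F_EXX = 60 ksi.
φR_n = 0.75 × 60 × 2.812 = 126.6 kip.

φR_n ≈ 127 kip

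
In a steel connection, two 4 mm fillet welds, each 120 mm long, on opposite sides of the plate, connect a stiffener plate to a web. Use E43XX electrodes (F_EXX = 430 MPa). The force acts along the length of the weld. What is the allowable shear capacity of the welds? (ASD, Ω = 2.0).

R_n/Ω ≈ 87.6 kN

Effective throat t_e = 0.707 × 4 = 2.828 mm.
Total length L = 240 mm; A_we = 2.828 × 240 = 678.7 mm².
F_nw = 0.6 F_EXX = 0.6 × 430 = 258 MPa.
R_n = 258 × 678.7 × 10⁻³ = 175.1 kN; R_n/Ω = 175.1/2.0 = 87.55 kN.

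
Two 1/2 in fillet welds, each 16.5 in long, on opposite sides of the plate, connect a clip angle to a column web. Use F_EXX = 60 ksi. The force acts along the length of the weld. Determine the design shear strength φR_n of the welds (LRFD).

Effective throat t_e = 0.707 × 0.5 = 0.3535 in.
Total length L = 33 in; A_we = 0.3535 × 33 = 11.67 in².
F_nw = 0.6 F_EXX = 0.6 × 60 = 36 ksi.
φR_n = 0.75 × 36 × 11.67 = 315 kip.

φR_n ≈ 315 kip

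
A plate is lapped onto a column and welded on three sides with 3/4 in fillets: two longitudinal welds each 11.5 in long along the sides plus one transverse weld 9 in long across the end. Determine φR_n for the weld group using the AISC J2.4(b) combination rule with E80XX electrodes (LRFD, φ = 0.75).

φR_n ≈ 631 kip

E80XX → F_EXX = 80 ksi.
t_e = 0.707 × 0.75 = 0.5302 in.
R_nwl = 0.6 × 80 × 0.5302 × 23 = 585.4 kip (longitudinal, 2 welds).
R_nwt = 0.6 × 80 × 0.5302 × 9 = 229.1 kip (transverse, base value).
(i) R_nwl + R_nwt = 814.5 kip; (ii) 0.85 R_nwl + 1.5 R_nwt = 841.2 kip.
R_n = max = 841.2 kip [governs: (ii)]; φR_n = 630.9 kip.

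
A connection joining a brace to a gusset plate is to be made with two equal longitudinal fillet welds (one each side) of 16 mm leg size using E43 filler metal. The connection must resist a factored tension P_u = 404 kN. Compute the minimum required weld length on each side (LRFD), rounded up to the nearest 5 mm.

L = 95 mm on each side

E43XX → F_EXX = 430 MPa.
Throat t_e = 0.707 × 16 = 11.31 mm.
φr_n = 0.75 × 0.6 × 430 × 11.31 × 10⁻³ = 2.189 kN/mm.
L_req = P_u / φr_n = 404 / 2.189 = 184.6 mm total.
Per side: 184.6 / 2 = 92.28 mm.
Round up → use L = 95 mm on each side.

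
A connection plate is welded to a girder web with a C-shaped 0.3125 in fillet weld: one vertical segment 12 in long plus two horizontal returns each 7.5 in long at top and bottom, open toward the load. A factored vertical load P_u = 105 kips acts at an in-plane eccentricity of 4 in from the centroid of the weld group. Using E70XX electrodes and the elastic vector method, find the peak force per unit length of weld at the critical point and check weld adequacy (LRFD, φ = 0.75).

f_max ≈ 7.21 kip/in; NOT adequate

E70XX → F_EXX = 70 ksi.
Total weld length L_w = 27 in. Treat welds as unit-width lines.
Centroid: x̄ = 2×7.5×3.75 / 27 = 2.083 in from the vertical weld.
Polar moment about centroid: J = I_x + I_y = [12³/12 + 2×7.5×6²] + [12×2.083² + 2(7.5³/12 + 7.5×1.667²)] = 848.1 in³.
Direct shear f_v = P/L_w = 105 / 27 = 3.889 kip/in (vertical).
Torsion M = P·e = 105 × 4 = 420 kip·in.
Critical point at (x, y) = (5.417, 6) from centroid. f_tx = M·y/J = 2.971 kip/in; f_ty = M·x/J = 2.683 kip/in.
Resultant f_max = √[f_tx² + (f_v + f_ty)²] = √[2.971² + (3.889 + 2.683)²] = 7.212 kip/in.
Capacity per unit length: φr_n = 0.75 × 0.6 × 70 × (0.707 × 0.3125) = 6.96 kip/in.
7.212 > 6.96 → NOT adequate.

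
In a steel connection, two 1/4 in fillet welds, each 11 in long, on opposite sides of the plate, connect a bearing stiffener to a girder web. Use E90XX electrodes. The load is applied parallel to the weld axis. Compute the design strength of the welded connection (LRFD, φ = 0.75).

φR_n ≈ 157 kips

E90XX → F_EXX = 90 ksi.
Effective throat t_e = 0.707 × 0.25 = 0.1767 in.
Total length L = 22 in; A_we = 0.1767 × 22 = 3.888 in².
F_nw = 0.6 F_EXX = 0.6 × 90 = 54 ksi.
φR_n = 0.75 × 54 × 3.888 = 157.5 kips.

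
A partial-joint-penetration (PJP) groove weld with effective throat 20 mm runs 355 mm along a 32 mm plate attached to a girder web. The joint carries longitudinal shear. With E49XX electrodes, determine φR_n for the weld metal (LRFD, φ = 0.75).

φR_n ≈ 1570 kN

E49XX → F_EXX = 490 MPa.
Effective throat (given) t_e = 20 mm.
A_we = 20 × 355 = 7100 mm².
F_nw = 0.6 F_EXX = 294 MPa.
φR_n = 0.75 × 294 × 7100 × 10⁻³ = 1566 kN.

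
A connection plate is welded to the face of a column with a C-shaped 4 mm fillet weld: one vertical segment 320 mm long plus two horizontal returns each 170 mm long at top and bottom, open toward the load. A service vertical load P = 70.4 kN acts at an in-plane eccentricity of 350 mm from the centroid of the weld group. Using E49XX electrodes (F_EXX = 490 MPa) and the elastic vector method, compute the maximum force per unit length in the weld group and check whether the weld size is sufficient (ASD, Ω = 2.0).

Total weld length L_w = 660 mm. Treat welds as unit-width lines.
Centroid: x̄ = 2×170×85 / 660 = 43.79 mm from the vertical weld.
Polar moment about centroid: J = I_x + I_y = [320³/12 + 2×170×160²] + [320×43.79² + 2(170³/12 + 170×41.21²)] = 13440000 mm³.
Direct shear f_v = P/L_w = 70.4×10³ / 660 = 106.7 N/mm (vertical).
Torsion M = P·e = 70.4×10³ × 350 = 24640000 N·mm.
Critical point at (x, y) = (126.2, 160) from centroid. f_tx = M·y/J = 293.2 N/mm; f_ty = M·x/J = 231.3 N/mm.
Resultant f_max = √[f_tx² + (f_v + f_ty)²] = √[293.2² + (106.7 + 231.3)²] = 447.5 N/mm.
Capacity per unit length: r_n/Ω = (1/2.0) × 0.6 × 490 × (0.707 × 4) = 415.7 N/mm.
447.5 > 415.7 → NOT adequate.

f_max ≈ 447 N/mm; NOT adequate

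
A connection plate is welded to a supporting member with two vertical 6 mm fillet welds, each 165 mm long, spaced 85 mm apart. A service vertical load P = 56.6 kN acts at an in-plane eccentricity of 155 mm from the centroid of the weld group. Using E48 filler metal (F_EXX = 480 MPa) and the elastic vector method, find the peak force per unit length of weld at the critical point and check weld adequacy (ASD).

f_max ≈ 701 N/mm; NOT adequate

Total weld length L_w = 330 mm. Treat welds as unit-width lines.
Polar moment about centroid: J = 2[d³/12 + d(b/2)²] = 2[165³/12 + 165×42.5²] = 1345000 mm³.
Direct shear f_v = P/L_w = 56.6×10³ / 330 = 171.5 N/mm (vertical).
Torsion M = P·e = 56.6×10³ × 155 = 8773000 N·mm.
Critical point at (x, y) = (42.5, 82.5) from centroid. f_tx = M·y/J = 538.2 N/mm; f_ty = M·x/J = 277.3 N/mm.
Resultant f_max = √[f_tx² + (f_v + f_ty)²] = √[538.2² + (171.5 + 277.3)²] = 700.8 N/mm.
Capacity per unit length: r_n/Ω = (1/2.0) × 0.6 × 480 × (0.707 × 6) = 610.8 N/mm.
700.8 > 610.8 → NOT adequate.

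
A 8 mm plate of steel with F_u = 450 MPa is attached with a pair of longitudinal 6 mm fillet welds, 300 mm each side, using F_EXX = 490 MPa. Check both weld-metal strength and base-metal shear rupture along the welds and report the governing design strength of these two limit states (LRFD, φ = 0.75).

φR_n ≈ 561 kN (weld metal governs)

t_e = 0.707 × 6 = 4.242 mm; L = 600 mm.
Weld metal: φR_n = 0.75 × 0.6 × 490 × 4.242 × 600 × 10⁻³ = 561.2 kN.
Base metal (shear rupture): φR_n = 0.75 × 0.6 × 450 × 8 × 600 × 10⁻³ = 972 kN.
Governing: weld metal.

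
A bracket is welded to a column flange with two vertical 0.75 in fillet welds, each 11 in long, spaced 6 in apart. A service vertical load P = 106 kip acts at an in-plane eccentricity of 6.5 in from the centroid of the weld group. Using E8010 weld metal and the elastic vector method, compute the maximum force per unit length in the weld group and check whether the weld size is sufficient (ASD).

E80XX → F_EXX = 80 ksi.
Total weld length L_w = 22 in. Treat welds as unit-width lines.
Polar moment about centroid: J = 2[d³/12 + d(b/2)²] = 2[11³/12 + 11×3²] = 419.8 in³.
Direct shear f_v = P/L_w = 106 / 22 = 4.818 kip/in (vertical).
Torsion M = P·e = 106 × 6.5 = 689 kip·in.
Critical point at (x, y) = (3, 5.5) from centroid. f_tx = M·y/J = 9.026 kip/in; f_ty = M·x/J = 4.923 kip/in.
Resultant f_max = √[f_tx² + (f_v + f_ty)²] = √[9.026² + (4.818 + 4.923)²] = 13.28 kip/in.
Capacity per unit length: r_n/Ω = (1/2.0) × 0.6 × 80 × (0.707 × 0.75) = 12.73 kip/in.
13.28 > 12.73 → NOT adequate.

f_max ≈ 13.3 kip/in; NOT adequate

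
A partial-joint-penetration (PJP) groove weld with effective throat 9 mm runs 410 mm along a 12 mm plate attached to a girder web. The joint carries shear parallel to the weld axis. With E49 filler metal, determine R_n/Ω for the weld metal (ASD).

E49XX → F_EXX = 490 MPa.
Effective throat (given) t_e = 9 mm.
A_we = 9 × 410 = 3690 mm².
F_nw = 0.6 F_EXX = 294 MPa.
R_n/Ω = (294 × 3690) / 2.0 × 10⁻³ = 542.4 kN.

R_n/Ω ≈ 542 kN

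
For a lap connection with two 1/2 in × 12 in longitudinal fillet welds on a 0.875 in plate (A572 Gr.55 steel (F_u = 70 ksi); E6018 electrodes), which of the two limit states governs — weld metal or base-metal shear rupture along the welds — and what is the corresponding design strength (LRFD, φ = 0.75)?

φR_n ≈ 229 kip (weld metal governs)

E60XX → F_EXX = 60 ksi.
t_e = 0.707 × 0.5 = 0.3535 in; L = 24 in.
Weld metal: φR_n = 0.75 × 0.6 × 60 × 0.3535 × 24 = 229.1 kip.
Base metal (shear rupture): φR_n = 0.75 × 0.6 × 70 × 0.875 × 24 = 661.5 kip.
Governing: weld metal.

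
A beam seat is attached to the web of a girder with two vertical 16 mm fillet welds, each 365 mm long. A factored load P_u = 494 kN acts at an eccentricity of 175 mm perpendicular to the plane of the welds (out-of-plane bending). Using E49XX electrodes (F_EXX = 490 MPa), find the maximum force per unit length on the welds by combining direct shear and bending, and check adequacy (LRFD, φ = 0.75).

L_w = 2 × 365 = 730 mm; section modulus (unit throat) S = 2 × L²/6 = 44410 mm².
Direct shear f_v = P/L_w = 494×10³/730 = 676.7 N/mm.
Moment M = P × e = 494×10³ × 175 = 86450000 N·mm; bending f_b = M/S = 1947 N/mm.
f_max = √(f_v² + f_b²) = √(676.7² + 1947²) = 2061 N/mm.
φr_n = 0.75 × 0.6 × 490 × (0.707 × 16) = 2494 N/mm → adequate.

f_max ≈ 2060 N/mm; adequate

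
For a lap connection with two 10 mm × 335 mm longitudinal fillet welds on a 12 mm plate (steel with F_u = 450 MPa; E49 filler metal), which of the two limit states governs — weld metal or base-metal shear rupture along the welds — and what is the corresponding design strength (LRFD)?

φR_n ≈ 1040 kN (weld metal governs)

E49XX → F_EXX = 490 MPa.
t_e = 0.707 × 10 = 7.07 mm; L = 670 mm.
Weld metal: φR_n = 0.75 × 0.6 × 490 × 7.07 × 670 × 10⁻³ = 1044 kN.
Base metal (shear rupture): φR_n = 0.75 × 0.6 × 450 × 12 × 670 × 10⁻³ = 1628 kN.
Governing: weld metal.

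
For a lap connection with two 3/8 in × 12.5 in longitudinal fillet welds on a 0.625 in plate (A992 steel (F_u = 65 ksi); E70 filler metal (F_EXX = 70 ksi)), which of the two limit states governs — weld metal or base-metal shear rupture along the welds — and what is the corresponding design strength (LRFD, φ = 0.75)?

φR_n ≈ 209 kips (weld metal governs)

t_e = 0.707 × 0.375 = 0.2651 in; L = 25 in.
Weld metal: φR_n = 0.75 × 0.6 × 70 × 0.2651 × 25 = 208.8 kips.
Base metal (shear rupture): φR_n = 0.75 × 0.6 × 65 × 0.625 × 25 = 457 kips.
Governing: weld metal.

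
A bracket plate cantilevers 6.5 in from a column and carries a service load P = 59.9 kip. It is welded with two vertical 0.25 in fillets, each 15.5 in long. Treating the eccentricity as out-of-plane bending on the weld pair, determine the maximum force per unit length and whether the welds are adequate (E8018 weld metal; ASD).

f_max ≈ 5.23 kip/in; NOT adequate

E80XX → F_EXX = 80 ksi.
L_w = 2 × 15.5 = 31 in; section modulus (unit throat) S = 2 × L²/6 = 80.08 in².
Direct shear f_v = P/L_w = 59.9/31 = 1.932 kip/in.
Moment M = P × e = 59.9 × 6.5 = 389.35 kip·in; bending f_b = M/S = 4.862 kip/in.
f_max = √(f_v² + f_b²) = √(1.932² + 4.862²) = 5.232 kip/in.
r_n/Ω = (1/2.0) × 0.6 × 80 × (0.707 × 0.25) = 4.242 kip/in → NOT adequate.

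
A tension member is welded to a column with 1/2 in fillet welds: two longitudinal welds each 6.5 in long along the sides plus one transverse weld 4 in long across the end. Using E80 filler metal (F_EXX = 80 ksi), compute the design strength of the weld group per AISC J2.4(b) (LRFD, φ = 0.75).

φR_n ≈ 217 kip

t_e = 0.707 × 0.5 = 0.3535 in.
R_nwl = 0.6 × 80 × 0.3535 × 13 = 220.6 kip (longitudinal, 2 welds).
R_nwt = 0.6 × 80 × 0.3535 × 4 = 67.87 kip (transverse, base value).
(i) R_nwl + R_nwt = 288.5 kip; (ii) 0.85 R_nwl + 1.5 R_nwt = 289.3 kip.
R_n = max = 289.3 kip [governs: (ii)]; φR_n = 217 kip.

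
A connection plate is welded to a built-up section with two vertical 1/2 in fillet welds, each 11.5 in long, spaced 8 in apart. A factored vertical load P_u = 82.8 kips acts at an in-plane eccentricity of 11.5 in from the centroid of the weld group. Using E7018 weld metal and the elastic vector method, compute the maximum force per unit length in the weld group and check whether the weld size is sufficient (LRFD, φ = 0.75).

f_max ≈ 13.1 kip/in; NOT adequate

E70XX → F_EXX = 70 ksi.
Total weld length L_w = 23 in. Treat welds as unit-width lines.
Polar moment about centroid: J = 2[d³/12 + d(b/2)²] = 2[11.5³/12 + 11.5×4²] = 621.5 in³.
Direct shear f_v = P/L_w = 82.8 / 23 = 3.6 kip/in (vertical).
Torsion M = P·e = 82.8 × 11.5 = 952.2 kip·in.
Critical point at (x, y) = (4, 5.75) from centroid. f_tx = M·y/J = 8.81 kip/in; f_ty = M·x/J = 6.129 kip/in.
Resultant f_max = √[f_tx² + (f_v + f_ty)²] = √[8.81² + (3.6 + 6.129)²] = 13.12 kip/in.
Capacity per unit length: φr_n = 0.75 × 0.6 × 70 × (0.707 × 0.5) = 11.14 kip/in.
13.12 > 11.14 → NOT adequate.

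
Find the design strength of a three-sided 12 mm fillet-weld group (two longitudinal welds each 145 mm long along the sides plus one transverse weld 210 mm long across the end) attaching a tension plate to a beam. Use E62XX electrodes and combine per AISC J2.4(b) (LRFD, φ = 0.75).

φR_n ≈ 1330 kN

E62XX → F_EXX = 620 MPa.
t_e = 0.707 × 12 = 8.484 mm.
R_nwl = 0.6 × 620 × 8.484 × 290 × 10⁻³ = 915.3 kN (longitudinal, 2 welds).
R_nwt = 0.6 × 620 × 8.484 × 210 × 10⁻³ = 662.8 kN (transverse, base value).
(i) R_nwl + R_nwt = 1578 kN; (ii) 0.85 R_nwl + 1.5 R_nwt = 1772 kN.
R_n = max = 1772 kN [governs: (ii)]; φR_n = 1329 kN.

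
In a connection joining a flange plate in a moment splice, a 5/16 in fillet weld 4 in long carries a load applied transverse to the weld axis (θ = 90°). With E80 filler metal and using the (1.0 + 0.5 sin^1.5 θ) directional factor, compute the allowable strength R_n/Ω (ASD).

R_n/Ω ≈ 31.8 kips

E80XX → F_EXX = 80 ksi.
t_e = 0.707 × 0.3125 = 0.2209 in; A_we = 0.2209 × 4 = 0.8837 in².
Directional factor: 1.0 + 0.5 sin^1.5(90°) = 1.5.
F_nw = 0.6 × 80 × 1.5 = 72 ksi.
R_n/Ω = (72 × 0.8837) / 2.0 = 31.81 kips.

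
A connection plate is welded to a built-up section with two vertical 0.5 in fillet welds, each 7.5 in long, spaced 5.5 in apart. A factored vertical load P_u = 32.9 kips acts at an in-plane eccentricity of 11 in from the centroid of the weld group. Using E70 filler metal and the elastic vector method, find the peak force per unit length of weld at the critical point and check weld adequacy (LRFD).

f_max ≈ 10.6 kip/in; adequate

E70XX → F_EXX = 70 ksi.
Total weld length L_w = 15 in. Treat welds as unit-width lines.
Polar moment about centroid: J = 2[d³/12 + d(b/2)²] = 2[7.5³/12 + 7.5×2.75²] = 183.8 in³.
Direct shear f_v = P/L_w = 32.9 / 15 = 2.193 kip/in (vertical).
Torsion M = P·e = 32.9 × 11 = 361.9 kip·in.
Critical point at (x, y) = (2.75, 3.75) from centroid. f_tx = M·y/J = 7.386 kip/in; f_ty = M·x/J = 5.416 kip/in.
Resultant f_max = √[f_tx² + (f_v + f_ty)²] = √[7.386² + (2.193 + 5.416)²] = 10.6 kip/in.
Capacity per unit length: φr_n = 0.75 × 0.6 × 70 × (0.707 × 0.5) = 11.14 kip/in.
10.6 ≤ 11.14 → adequate.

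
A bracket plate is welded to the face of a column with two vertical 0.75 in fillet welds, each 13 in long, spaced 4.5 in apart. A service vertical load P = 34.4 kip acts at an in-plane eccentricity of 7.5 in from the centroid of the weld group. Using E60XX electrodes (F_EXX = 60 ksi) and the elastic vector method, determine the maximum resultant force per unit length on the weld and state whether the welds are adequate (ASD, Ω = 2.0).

f_max ≈ 4.19 kip/in; adequate

Total weld length L_w = 26 in. Treat welds as unit-width lines.
Polar moment about centroid: J = 2[d³/12 + d(b/2)²] = 2[13³/12 + 13×2.25²] = 497.8 in³.
Direct shear f_v = P/L_w = 34.4 / 26 = 1.323 kip/in (vertical).
Torsion M = P·e = 34.4 × 7.5 = 258 kip·in.
Critical point at (x, y) = (2.25, 6.5) from centroid. f_tx = M·y/J = 3.369 kip/in; f_ty = M·x/J = 1.166 kip/in.
Resultant f_max = √[f_tx² + (f_v + f_ty)²] = √[3.369² + (1.323 + 1.166)²] = 4.189 kip/in.
Capacity per unit length: r_n/Ω = (1/2.0) × 0.6 × 60 × (0.707 × 0.75) = 9.544 kip/in.
4.189 ≤ 9.544 → adequate.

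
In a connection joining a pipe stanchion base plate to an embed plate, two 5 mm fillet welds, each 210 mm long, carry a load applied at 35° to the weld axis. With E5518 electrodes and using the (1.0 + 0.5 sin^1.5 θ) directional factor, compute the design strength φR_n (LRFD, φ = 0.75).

E55XX → F_EXX = 550 MPa.
t_e = 0.707 × 5 = 3.535 mm; A_we = 3.535 × 420 = 1485 mm².
Directional factor: 1.0 + 0.5 sin^1.5(35°) = 1.217.
F_nw = 0.6 × 550 × 1.217 = 401.7 MPa.
φR_n = 0.75 × 401.7 × 1485 × 10⁻³ = 447.3 kN.

φR_n ≈ 447 kN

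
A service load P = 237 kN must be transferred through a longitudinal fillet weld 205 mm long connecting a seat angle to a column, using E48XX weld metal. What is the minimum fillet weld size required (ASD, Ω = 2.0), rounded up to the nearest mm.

E48XX → F_EXX = 480 MPa.
Total weld length L = 205 mm.
Required throat t_e = P × Ω / (0.6 F_EXX × L) = 237 × 2.0 / (0.6 × 480 × 205 × 10⁻³) = 8.028 mm.
Required leg w = t_e / 0.707 = 11.36 mm → use 12 mm.

w = 12 mm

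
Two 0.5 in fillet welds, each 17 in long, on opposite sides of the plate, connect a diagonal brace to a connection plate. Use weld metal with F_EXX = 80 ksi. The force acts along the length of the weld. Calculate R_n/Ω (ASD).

R_n/Ω ≈ 288 kip

Effective throat t_e = 0.707 × 0.5 = 0.3535 in.
Total length L = 34 in; A_we = 0.3535 × 34 = 12.02 in².
F_nw = 0.6 F_EXX = 0.6 × 80 = 48 ksi.
R_n = 48 × 12.02 = 576.9 kip; R_n/Ω = 576.9/2.0 = 288.5 kip.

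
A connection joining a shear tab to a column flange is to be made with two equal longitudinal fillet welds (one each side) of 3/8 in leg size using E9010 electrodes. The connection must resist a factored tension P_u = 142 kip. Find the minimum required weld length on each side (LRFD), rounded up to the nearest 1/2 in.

E90XX → F_EXX = 90 ksi.
Throat t_e = 0.707 × 0.375 = 0.2651 in.
φr_n = 0.75 × 0.6 × 90 × 0.2651 = 10.74 kip/in.
L_req = P_u / φr_n = 142 / 10.74 = 13.22 in total.
Per side: 13.22 / 2 = 6.612 in.
Round up → use L = 7 in on each side.

L = 7 in on each side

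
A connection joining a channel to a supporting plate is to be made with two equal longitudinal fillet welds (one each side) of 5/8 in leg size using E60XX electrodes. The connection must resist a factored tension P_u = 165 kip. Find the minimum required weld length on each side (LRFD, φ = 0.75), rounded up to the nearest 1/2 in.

L = 7 in on each side

E60XX → F_EXX = 60 ksi.
Throat t_e = 0.707 × 0.625 = 0.4419 in.
φr_n = 0.75 × 0.6 × 60 × 0.4419 = 11.93 kip/in.
L_req = P_u / φr_n = 165 / 11.93 = 13.83 in total.
Per side: 13.83 / 2 = 6.915 in.
Round up → use L = 7 in on each side.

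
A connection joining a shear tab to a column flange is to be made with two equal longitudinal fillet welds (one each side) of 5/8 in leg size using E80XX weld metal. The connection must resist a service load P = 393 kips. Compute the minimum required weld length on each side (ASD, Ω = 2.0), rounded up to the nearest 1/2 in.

L = 19 in on each side

E80XX → F_EXX = 80 ksi.
Throat t_e = 0.707 × 0.625 = 0.4419 in.
r_n/Ω = (0.6 × 80 × 0.4419) / 2.0 = 10.6 kip/in.
L_req = P / (r_n/Ω) = 393 / 10.6 = 37.06 in total.
Per side: 37.06 / 2 = 18.53 in.
Round up → use L = 19 in on each side.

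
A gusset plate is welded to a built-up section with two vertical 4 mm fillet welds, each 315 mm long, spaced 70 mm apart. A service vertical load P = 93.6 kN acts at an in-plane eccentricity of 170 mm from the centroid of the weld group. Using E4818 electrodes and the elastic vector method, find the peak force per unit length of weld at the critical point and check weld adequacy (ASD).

f_max ≈ 484 N/mm; NOT adequate

E48XX → F_EXX = 480 MPa.
Total weld length L_w = 630 mm. Treat welds as unit-width lines.
Polar moment about centroid: J = 2[d³/12 + d(b/2)²] = 2[315³/12 + 315×35²] = 5981000 mm³.
Direct shear f_v = P/L_w = 93.6×10³ / 630 = 148.6 N/mm (vertical).
Torsion M = P·e = 93.6×10³ × 170 = 15912000 N·mm.
Critical point at (x, y) = (35, 157.5) from centroid. f_tx = M·y/J = 419 N/mm; f_ty = M·x/J = 93.11 N/mm.
Resultant f_max = √[f_tx² + (f_v + f_ty)²] = √[419² + (148.6 + 93.11)²] = 483.7 N/mm.
Capacity per unit length: r_n/Ω = (1/2.0) × 0.6 × 480 × (0.707 × 4) = 407.2 N/mm.
483.7 > 407.2 → NOT adequate.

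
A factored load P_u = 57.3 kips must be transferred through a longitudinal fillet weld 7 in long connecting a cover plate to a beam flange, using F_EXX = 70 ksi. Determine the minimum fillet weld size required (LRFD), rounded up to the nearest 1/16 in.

Total weld length L = 7 in.
Required throat t_e = P_u / (φ × 0.6 F_EXX × L) = 57.3 / (0.75 × 0.6 × 70 × 7) = 0.2599 in.
Required leg w = t_e / 0.707 = 0.3676 in → use 3/8 in.

w = 3/8 in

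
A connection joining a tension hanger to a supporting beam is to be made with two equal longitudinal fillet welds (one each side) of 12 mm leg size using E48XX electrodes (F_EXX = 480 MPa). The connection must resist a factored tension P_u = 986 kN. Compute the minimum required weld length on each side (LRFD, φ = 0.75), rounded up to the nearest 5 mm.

Throat t_e = 0.707 × 12 = 8.484 mm.
φr_n = 0.75 × 0.6 × 480 × 8.484 × 10⁻³ = 1.833 kN/mm.
L_req = P_u / φr_n = 986 / 1.833 = 538 mm total.
Per side: 538 / 2 = 269 mm.
Round up → use L = 270 mm on each side.

L = 270 mm on each side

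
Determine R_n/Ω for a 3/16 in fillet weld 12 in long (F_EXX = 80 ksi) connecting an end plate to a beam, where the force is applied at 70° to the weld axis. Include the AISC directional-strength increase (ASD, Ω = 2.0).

R_n/Ω ≈ 55.6 kip

t_e = 0.707 × 0.1875 = 0.1326 in; A_we = 0.1326 × 12 = 1.591 in².
Directional factor: 1.0 + 0.5 sin^1.5(70°) = 1.455.
F_nw = 0.6 × 80 × 1.455 = 69.86 ksi.
R_n/Ω = (69.86 × 1.591) / 2.0 = 55.57 kip.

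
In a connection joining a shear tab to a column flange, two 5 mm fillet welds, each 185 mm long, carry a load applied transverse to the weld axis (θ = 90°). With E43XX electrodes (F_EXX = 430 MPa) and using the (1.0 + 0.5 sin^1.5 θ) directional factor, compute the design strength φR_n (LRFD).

φR_n ≈ 380 kN

t_e = 0.707 × 5 = 3.535 mm; A_we = 3.535 × 370 = 1308 mm².
Directional factor: 1.0 + 0.5 sin^1.5(90°) = 1.5.
F_nw = 0.6 × 430 × 1.5 = 387 MPa.
φR_n = 0.75 × 387 × 1308 × 10⁻³ = 379.6 kN.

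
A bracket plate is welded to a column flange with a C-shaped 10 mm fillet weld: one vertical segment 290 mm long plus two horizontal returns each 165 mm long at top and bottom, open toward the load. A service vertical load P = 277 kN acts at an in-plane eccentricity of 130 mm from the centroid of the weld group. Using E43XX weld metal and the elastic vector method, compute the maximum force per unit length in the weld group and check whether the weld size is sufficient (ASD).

f_max ≈ 980 N/mm; NOT adequate

E43XX → F_EXX = 430 MPa.
Total weld length L_w = 620 mm. Treat welds as unit-width lines.
Centroid: x̄ = 2×165×82.5 / 620 = 43.91 mm from the vertical weld.
Polar moment about centroid: J = I_x + I_y = [290³/12 + 2×165×145²] + [290×43.91² + 2(165³/12 + 165×38.59²)] = 10770000 mm³.
Direct shear f_v = P/L_w = 277×10³ / 620 = 446.8 N/mm (vertical).
Torsion M = P·e = 277×10³ × 130 = 36010000 N·mm.
Critical point at (x, y) = (121.1, 145) from centroid. f_tx = M·y/J = 484.8 N/mm; f_ty = M·x/J = 404.9 N/mm.
Resultant f_max = √[f_tx² + (f_v + f_ty)²] = √[484.8² + (446.8 + 404.9)²] = 980 N/mm.
Capacity per unit length: r_n/Ω = (1/2.0) × 0.6 × 430 × (0.707 × 10) = 912 N/mm.
980 > 912 → NOT adequate.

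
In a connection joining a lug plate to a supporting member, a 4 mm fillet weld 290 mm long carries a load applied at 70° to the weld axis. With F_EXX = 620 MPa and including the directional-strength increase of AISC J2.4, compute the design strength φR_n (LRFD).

φR_n ≈ 333 kN

t_e = 0.707 × 4 = 2.828 mm; A_we = 2.828 × 290 = 820.1 mm².
Directional factor: 1.0 + 0.5 sin^1.5(70°) = 1.455.
F_nw = 0.6 × 620 × 1.455 = 541.4 MPa.
φR_n = 0.75 × 541.4 × 820.1 × 10⁻³ = 333 kN.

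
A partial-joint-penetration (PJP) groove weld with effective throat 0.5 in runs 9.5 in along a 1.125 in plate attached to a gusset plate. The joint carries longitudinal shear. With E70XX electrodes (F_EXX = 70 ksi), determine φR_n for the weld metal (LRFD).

φR_n ≈ 150 kips

Effective throat (given) t_e = 0.5 in.
A_we = 0.5 × 9.5 = 4.75 in².
F_nw = 0.6 F_EXX = 42 ksi.
φR_n = 0.75 × 42 × 4.75 = 149.6 kips.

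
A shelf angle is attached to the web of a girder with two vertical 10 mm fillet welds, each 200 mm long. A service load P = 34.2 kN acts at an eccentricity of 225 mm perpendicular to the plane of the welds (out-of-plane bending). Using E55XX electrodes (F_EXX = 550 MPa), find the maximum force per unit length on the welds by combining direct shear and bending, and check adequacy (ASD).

L_w = 2 × 200 = 400 mm; section modulus (unit throat) S = 2 × L²/6 = 13330 mm².
Direct shear f_v = P/L_w = 34.2×10³/400 = 85.5 N/mm.
Moment M = P × e = 34.2×10³ × 225 = 7695000 N·mm; bending f_b = M/S = 577.1 N/mm.
f_max = √(f_v² + f_b²) = √(85.5² + 577.1²) = 583.4 N/mm.
r_n/Ω = (1/2.0) × 0.6 × 550 × (0.707 × 10) = 1167 N/mm → adequate.

f_max ≈ 583 N/mm; adequate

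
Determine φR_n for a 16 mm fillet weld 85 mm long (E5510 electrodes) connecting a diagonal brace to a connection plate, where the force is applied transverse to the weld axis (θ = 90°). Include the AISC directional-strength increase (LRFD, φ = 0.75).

E55XX → F_EXX = 550 MPa.
t_e = 0.707 × 16 = 11.31 mm; A_we = 11.31 × 85 = 961.5 mm².
Directional factor: 1.0 + 0.5 sin^1.5(90°) = 1.5.
F_nw = 0.6 × 550 × 1.5 = 495 MPa.
φR_n = 0.75 × 495 × 961.5 × 10⁻³ = 357 kN.

φR_n ≈ 357 kN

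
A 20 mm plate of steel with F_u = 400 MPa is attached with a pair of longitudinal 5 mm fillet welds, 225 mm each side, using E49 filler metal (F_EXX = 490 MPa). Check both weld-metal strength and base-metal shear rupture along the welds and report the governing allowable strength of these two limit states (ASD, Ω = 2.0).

R_n/Ω ≈ 234 kN (weld metal governs)

t_e = 0.707 × 5 = 3.535 mm; L = 450 mm.
Weld metal: R_n/Ω = (1/2.0) × 0.6 × 490 × 3.535 × 450 × 10⁻³ = 233.8 kN.
Base metal (shear rupture): R_n/Ω = (1/2.0) × 0.6 × 400 × 20 × 450 × 10⁻³ = 1080 kN.
Governing: weld metal.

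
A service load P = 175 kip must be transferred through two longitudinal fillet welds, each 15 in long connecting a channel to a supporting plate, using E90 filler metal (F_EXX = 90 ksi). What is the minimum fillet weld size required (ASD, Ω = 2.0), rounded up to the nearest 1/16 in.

w = 5/16 in

Total weld length L = 30 in.
Required throat t_e = P × Ω / (0.6 F_EXX × L) = 175 × 2.0 / (0.6 × 90 × 30) = 0.216 in.
Required leg w = t_e / 0.707 = 0.3056 in → use 5/16 in.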